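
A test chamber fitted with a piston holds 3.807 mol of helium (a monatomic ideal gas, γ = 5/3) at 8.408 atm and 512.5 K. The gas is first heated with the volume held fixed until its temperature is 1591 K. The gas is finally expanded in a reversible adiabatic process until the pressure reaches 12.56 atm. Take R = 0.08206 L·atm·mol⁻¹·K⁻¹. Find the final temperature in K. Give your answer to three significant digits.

T₃ ≈ 1.19e+03 K

From PV = nRT: V₁ = nRT₁/P₁ = 19.04 L.
Isochoric, so P/T is constant: V₂ = V₁; P₂ = P₁·(T₂/T₁) = 26.10 atm.
Adiabatic (γ = 5/3), T V^(γ−1) and P V^γ constant: T₃ = T₂·(P₃/P₂)^((γ−1)/γ) = 1187 K; V₃ = V₂·(P₂/P₃)^(1/γ) = 29.53 L.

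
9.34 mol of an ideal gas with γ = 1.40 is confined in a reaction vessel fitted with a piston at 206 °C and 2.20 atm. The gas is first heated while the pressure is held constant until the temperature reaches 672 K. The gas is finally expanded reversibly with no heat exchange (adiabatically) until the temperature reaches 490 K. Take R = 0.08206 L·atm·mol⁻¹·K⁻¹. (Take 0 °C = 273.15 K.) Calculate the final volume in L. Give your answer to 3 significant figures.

Convert: T₁ = 479.1 K.
From PV = nRT: V₁ = nRT₁/P₁ = 166.9 L.
P constant ⇒ V ∝ T: P₂ = P₁; V₂ = V₁·(T₂/T₁) = 234.1 L.
Reversible adiabatic, γ = 1.40: P₃ = P₂·(T₃/T₂)^(γ/(γ−1)) = 0.7283 atm; V₃ = V₂·(T₂/T₃)^(1/(γ−1)) = 515.7 L.

V₃ ≈ 516 L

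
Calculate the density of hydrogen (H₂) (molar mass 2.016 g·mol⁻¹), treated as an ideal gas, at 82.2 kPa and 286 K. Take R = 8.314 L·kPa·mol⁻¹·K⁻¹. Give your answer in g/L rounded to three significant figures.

ρ = PM/(RT) = (82.2 × 2.016) / (8.314 × 286.0)

ρ ≈ 0.0697 g/L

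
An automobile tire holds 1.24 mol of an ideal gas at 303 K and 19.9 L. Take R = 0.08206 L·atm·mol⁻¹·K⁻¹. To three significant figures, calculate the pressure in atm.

PV = nRT ⇒ P = nRT/V = (1.24 × 0.08206 × 303) / 19.9

P ≈ 1.55 atm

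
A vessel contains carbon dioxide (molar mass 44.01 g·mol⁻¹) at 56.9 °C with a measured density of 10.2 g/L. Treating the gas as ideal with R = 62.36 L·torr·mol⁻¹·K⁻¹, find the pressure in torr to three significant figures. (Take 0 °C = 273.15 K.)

ρ = PM/(RT) ⇒ P = ρRT/M = (10.2 × 62.36 × 330.0) / 44.01

P ≈ 4.77e+03 torr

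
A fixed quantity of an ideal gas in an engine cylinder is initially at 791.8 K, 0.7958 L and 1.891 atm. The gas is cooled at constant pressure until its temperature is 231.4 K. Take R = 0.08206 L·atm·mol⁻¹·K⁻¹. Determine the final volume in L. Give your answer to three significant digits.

Isobaric, so V/T is constant: P₂ = P₁; V₂ = V₁·(T₂/T₁) = 0.2326 L.

V₂ ≈ 0.233 L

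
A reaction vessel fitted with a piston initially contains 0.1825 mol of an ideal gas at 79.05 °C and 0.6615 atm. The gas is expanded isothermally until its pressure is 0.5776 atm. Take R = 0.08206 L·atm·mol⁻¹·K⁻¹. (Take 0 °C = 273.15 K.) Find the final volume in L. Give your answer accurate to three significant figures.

Convert: T₁ = 352.2 K.
From PV = nRT: V₁ = nRT₁/P₁ = 7.974 L.
T constant ⇒ Boyle's law P V = const: T₂ = T₁; V₂ = V₁·(P₁/P₂) = 9.132 L.

V₂ ≈ 9.13 L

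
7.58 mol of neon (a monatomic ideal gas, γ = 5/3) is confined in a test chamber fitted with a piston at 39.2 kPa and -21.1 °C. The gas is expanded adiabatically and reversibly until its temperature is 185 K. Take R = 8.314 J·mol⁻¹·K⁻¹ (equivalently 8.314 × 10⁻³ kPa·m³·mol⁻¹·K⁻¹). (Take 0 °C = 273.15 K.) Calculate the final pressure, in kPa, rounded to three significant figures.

Convert: T₁ = 252.0 K.
From PV = nRT: V₁ = nRT₁/P₁ = 0.4052 m³.
Adiabatic (γ = 5/3), T V^(γ−1) and P V^γ constant: P₂ = P₁·(T₂/T₁)^(γ/(γ−1)) = 18.09 kPa; V₂ = V₁·(T₁/T₂)^(1/(γ−1)) = 0.6444 m³.

P₂ ≈ 18.1 kPa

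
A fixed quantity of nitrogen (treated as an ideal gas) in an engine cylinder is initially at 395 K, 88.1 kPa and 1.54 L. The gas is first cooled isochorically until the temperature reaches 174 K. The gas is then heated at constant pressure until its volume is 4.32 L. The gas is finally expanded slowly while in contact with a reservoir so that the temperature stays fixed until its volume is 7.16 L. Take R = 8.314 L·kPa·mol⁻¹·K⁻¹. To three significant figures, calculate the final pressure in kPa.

V constant ⇒ P ∝ T: V₂ = V₁; P₂ = P₁·(T₂/T₁) = 38.81 kPa.
P constant ⇒ V ∝ T: P₃ = P₂; T₃ = T₂·(V₃/V₂) = 488.1 K.
Isothermal, so P V is constant: T₄ = T₃; P₄ = P₃·(V₃/V₄) = 23.42 kPa.

P₄ ≈ 23.4 kPa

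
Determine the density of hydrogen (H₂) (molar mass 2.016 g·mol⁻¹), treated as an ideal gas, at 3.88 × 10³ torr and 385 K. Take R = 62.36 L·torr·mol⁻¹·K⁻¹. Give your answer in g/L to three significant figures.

ρ ≈ 0.326 g/L

ρ = PM/(RT) = (3.88e+03 × 2.016) / (62.36 × 385.0)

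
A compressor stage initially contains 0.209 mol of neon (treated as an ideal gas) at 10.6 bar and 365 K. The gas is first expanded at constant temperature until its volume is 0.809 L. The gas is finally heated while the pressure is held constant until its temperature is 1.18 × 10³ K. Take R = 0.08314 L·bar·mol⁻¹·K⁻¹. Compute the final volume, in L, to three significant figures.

V₃ ≈ 2.62 L

From PV = nRT: V₁ = nRT₁/P₁ = 0.5983 L.
T constant ⇒ Boyle's law P V = const: T₂ = T₁; P₂ = P₁·(V₁/V₂) = 7.840 bar.
Isobaric, so V/T is constant: P₃ = P₂; V₃ = V₂·(T₃/T₂) = 2.615 L.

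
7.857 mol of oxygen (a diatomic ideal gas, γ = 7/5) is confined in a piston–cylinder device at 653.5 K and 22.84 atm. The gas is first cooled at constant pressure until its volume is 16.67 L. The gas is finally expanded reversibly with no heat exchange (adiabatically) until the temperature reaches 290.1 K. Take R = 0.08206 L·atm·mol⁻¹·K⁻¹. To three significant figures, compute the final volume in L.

From PV = nRT: V₁ = nRT₁/P₁ = 18.45 L.
P constant ⇒ V ∝ T: P₂ = P₁; T₂ = T₁·(V₂/V₁) = 590.5 K.
Reversible adiabatic, γ = 7/5: P₃ = P₂·(T₃/T₂)^(γ/(γ−1)) = 1.898 atm; V₃ = V₂·(T₂/T₃)^(1/(γ−1)) = 98.55 L.

V₃ ≈ 98.6 L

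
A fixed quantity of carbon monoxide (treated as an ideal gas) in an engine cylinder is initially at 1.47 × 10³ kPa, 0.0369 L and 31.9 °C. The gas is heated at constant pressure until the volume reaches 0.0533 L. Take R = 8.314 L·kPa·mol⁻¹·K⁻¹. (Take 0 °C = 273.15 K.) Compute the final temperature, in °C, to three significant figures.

Convert: T₁ = 305.0 K.
Isobaric, so V/T is constant: P₂ = P₁; T₂ = T₁·(V₂/V₁) = 440.6 K.

T₂ ≈ 167 °C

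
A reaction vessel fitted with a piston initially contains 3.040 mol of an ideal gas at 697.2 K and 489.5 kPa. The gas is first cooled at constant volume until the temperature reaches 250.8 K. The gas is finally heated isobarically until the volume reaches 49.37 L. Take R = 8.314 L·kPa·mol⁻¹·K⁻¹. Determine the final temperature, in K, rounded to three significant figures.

From PV = nRT: V₁ = nRT₁/P₁ = 36.00 L.
Isochoric, so P/T is constant: V₂ = V₁; P₂ = P₁·(T₂/T₁) = 176.1 kPa.
Isobaric, so V/T is constant: P₃ = P₂; T₃ = T₂·(V₃/V₂) = 344.0 K.

T₃ ≈ 344 K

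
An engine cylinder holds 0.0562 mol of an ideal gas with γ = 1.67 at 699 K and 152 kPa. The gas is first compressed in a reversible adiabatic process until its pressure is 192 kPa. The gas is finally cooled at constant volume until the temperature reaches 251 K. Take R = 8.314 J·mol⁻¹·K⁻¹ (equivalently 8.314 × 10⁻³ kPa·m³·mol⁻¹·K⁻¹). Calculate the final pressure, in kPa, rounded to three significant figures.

P₃ ≈ 62.8 kPa

From PV = nRT: V₁ = nRT₁/P₁ = 0.002149 m³.
Reversible adiabatic, γ = 1.67: T₂ = T₁·(P₂/P₁)^((γ−1)/γ) = 767.7 K; V₂ = V₁·(P₁/P₂)^(1/γ) = 0.001868 m³.
V constant ⇒ P ∝ T: V₃ = V₂; P₃ = P₂·(T₃/T₂) = 62.78 kPa.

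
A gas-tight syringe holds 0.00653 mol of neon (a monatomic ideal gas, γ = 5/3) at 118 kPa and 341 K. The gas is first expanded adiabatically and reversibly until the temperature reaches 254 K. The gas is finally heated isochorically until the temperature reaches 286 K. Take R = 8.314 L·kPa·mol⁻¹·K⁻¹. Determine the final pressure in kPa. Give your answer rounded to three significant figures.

From PV = nRT: V₁ = nRT₁/P₁ = 0.1569 L.
Reversible adiabatic, γ = 5/3: P₂ = P₁·(T₂/T₁)^(γ/(γ−1)) = 56.50 kPa; V₂ = V₁·(T₁/T₂)^(1/(γ−1)) = 0.2440 L.
Isochoric, so P/T is constant: V₃ = V₂; P₃ = P₂·(T₃/T₂) = 63.62 kPa.

P₃ ≈ 63.6 kPa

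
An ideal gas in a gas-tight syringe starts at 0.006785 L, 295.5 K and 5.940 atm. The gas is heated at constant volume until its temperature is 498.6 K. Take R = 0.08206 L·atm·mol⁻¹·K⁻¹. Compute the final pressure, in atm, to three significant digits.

P₂ ≈ 10.0 atm

V constant ⇒ P ∝ T: V₂ = V₁; P₂ = P₁·(T₂/T₁) = 10.02 atm.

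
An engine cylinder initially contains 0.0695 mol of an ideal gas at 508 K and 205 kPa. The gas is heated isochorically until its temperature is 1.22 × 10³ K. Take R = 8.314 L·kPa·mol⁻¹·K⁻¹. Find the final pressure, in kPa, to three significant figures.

From PV = nRT: V₁ = nRT₁/P₁ = 1.432 L.
V constant ⇒ P ∝ T: V₂ = V₁; P₂ = P₁·(T₂/T₁) = 492.3 kPa.

P₂ ≈ 492 kPa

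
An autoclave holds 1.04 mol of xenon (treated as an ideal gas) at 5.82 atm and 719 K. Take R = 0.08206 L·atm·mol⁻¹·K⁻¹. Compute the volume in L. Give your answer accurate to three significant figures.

PV = nRT ⇒ V = nRT/P = (1.04 × 0.08206 × 719) / 5.82

V ≈ 10.5 L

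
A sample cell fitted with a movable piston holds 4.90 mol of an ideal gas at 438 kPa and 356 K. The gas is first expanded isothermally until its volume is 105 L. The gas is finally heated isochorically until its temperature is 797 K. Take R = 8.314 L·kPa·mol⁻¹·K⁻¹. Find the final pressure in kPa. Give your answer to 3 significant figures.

From PV = nRT: V₁ = nRT₁/P₁ = 33.11 L.
Isothermal, so P V is constant: T₂ = T₁; P₂ = P₁·(V₁/V₂) = 138.1 kPa.
Isochoric, so P/T is constant: V₃ = V₂; P₃ = P₂·(T₃/T₂) = 309.2 kPa.

P₃ ≈ 309 kPa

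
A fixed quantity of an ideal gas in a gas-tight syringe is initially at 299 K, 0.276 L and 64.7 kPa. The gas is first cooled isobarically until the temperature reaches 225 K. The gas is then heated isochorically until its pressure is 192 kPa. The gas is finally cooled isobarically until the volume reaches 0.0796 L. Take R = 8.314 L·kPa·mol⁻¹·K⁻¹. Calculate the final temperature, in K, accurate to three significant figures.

P constant ⇒ V ∝ T: P₂ = P₁; V₂ = V₁·(T₂/T₁) = 0.2077 L.
V constant ⇒ P ∝ T: V₃ = V₂; T₃ = T₂·(P₃/P₂) = 667.7 K.
P constant ⇒ V ∝ T: P₄ = P₃; T₄ = T₃·(V₄/V₃) = 255.9 K.

T₄ ≈ 256 K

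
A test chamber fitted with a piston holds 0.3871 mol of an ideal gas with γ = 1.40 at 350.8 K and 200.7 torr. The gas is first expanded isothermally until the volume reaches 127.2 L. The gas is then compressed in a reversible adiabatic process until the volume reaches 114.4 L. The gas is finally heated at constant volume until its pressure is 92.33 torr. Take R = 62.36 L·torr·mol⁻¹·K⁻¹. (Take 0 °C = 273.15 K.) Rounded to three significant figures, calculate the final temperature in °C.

From PV = nRT: V₁ = nRT₁/P₁ = 42.19 L.
T constant ⇒ Boyle's law P V = const: T₂ = T₁; P₂ = P₁·(V₁/V₂) = 66.57 torr.
Reversible adiabatic, γ = 1.40: T₃ = T₂·(V₂/V₃)^(γ−1) = 366.0 K; P₃ = P₂·(V₂/V₃)^γ = 77.23 torr.
Isochoric, so P/T is constant: V₄ = V₃; T₄ = T₃·(P₄/P₃) = 437.6 K.

T₄ ≈ 164 °C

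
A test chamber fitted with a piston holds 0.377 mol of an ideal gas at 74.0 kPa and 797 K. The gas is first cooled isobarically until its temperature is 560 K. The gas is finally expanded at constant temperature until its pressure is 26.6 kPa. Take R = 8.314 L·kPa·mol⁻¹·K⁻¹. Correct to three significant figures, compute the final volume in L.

From PV = nRT: V₁ = nRT₁/P₁ = 33.76 L.
Isobaric, so V/T is constant: P₂ = P₁; V₂ = V₁·(T₂/T₁) = 23.72 L.
T constant ⇒ Boyle's law P V = const: T₃ = T₂; V₃ = V₂·(P₂/P₃) = 65.99 L.

V₃ ≈ 66.0 L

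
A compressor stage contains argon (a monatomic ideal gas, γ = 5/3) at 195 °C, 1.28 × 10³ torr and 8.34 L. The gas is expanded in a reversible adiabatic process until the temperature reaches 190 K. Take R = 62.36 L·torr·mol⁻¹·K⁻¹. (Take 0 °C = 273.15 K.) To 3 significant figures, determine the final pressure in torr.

Convert: T₁ = 468.1 K.
Reversible adiabatic, γ = 5/3: P₂ = P₁·(T₂/T₁)^(γ/(γ−1)) = 134.3 torr; V₂ = V₁·(T₁/T₂)^(1/(γ−1)) = 32.26 L.

P₂ ≈ 134 torr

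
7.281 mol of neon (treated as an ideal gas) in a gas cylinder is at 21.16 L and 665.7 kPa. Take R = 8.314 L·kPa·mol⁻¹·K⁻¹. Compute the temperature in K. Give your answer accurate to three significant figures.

T ≈ 233 K

PV = nRT ⇒ T = PV/(nR) = (665.7 × 21.16) / (7.281 × 8.314)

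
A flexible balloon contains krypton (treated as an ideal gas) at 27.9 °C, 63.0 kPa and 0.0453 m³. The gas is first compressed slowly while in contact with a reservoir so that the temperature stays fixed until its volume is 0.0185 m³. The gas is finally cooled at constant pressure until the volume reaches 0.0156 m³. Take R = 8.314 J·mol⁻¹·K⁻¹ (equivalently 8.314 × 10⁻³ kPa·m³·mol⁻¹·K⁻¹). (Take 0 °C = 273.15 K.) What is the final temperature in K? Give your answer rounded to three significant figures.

Convert: T₁ = 301.0 K.
T constant ⇒ Boyle's law P V = const: T₂ = T₁; P₂ = P₁·(V₁/V₂) = 154.3 kPa.
Isobaric, so V/T is constant: P₃ = P₂; T₃ = T₂·(V₃/V₂) = 253.9 K.

T₃ ≈ 254 K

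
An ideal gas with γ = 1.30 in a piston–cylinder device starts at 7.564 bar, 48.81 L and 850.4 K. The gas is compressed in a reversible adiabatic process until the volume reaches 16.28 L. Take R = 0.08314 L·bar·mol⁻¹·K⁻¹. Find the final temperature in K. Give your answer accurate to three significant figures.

T₂ ≈ 1.18e+03 K

Reversible adiabatic, γ = 1.30: T₂ = T₁·(V₁/V₂)^(γ−1) = 1182 K; P₂ = P₁·(V₁/V₂)^γ = 31.53 bar.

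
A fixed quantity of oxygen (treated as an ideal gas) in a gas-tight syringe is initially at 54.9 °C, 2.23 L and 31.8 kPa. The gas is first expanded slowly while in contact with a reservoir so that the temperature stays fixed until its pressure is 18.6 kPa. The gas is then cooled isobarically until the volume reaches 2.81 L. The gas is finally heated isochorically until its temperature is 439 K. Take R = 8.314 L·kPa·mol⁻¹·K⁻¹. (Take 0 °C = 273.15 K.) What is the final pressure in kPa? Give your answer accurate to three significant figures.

P₄ ≈ 33.8 kPa

Convert: T₁ = 328.0 K.
Isothermal, so P V is constant: T₂ = T₁; V₂ = V₁·(P₁/P₂) = 3.813 L.
P constant ⇒ V ∝ T: P₃ = P₂; T₃ = T₂·(V₃/V₂) = 241.8 K.
Isochoric, so P/T is constant: V₄ = V₃; P₄ = P₃·(T₄/T₃) = 33.77 kPa.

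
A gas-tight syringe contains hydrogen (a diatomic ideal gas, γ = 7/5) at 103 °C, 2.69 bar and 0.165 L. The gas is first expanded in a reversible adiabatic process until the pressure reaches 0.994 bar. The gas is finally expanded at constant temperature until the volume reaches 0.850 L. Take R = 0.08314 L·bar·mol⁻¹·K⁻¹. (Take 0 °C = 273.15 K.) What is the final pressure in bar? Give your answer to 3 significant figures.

P₃ ≈ 0.393 bar

Convert: T₁ = 376.1 K.
Adiabatic (γ = 7/5), T V^(γ−1) and P V^γ constant: T₂ = T₁·(P₂/P₁)^((γ−1)/γ) = 283.0 K; V₂ = V₁·(P₁/P₂)^(1/γ) = 0.3360 L.
Isothermal, so P V is constant: T₃ = T₂; P₃ = P₂·(V₂/V₃) = 0.3929 bar.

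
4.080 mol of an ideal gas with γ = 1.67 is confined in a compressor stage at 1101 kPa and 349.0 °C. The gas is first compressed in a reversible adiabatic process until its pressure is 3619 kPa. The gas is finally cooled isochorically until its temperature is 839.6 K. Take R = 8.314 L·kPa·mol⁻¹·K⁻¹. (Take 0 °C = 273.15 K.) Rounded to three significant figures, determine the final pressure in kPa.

P₃ ≈ 3.03e+03 kPa

Convert: T₁ = 622.1 K.
From PV = nRT: V₁ = nRT₁/P₁ = 19.17 L.
Adiabatic (γ = 1.67), T V^(γ−1) and P V^γ constant: T₂ = T₁·(P₂/P₁)^((γ−1)/γ) = 1003 K; V₂ = V₁·(P₁/P₂)^(1/γ) = 9.400 L.
V constant ⇒ P ∝ T: V₃ = V₂; P₃ = P₂·(T₃/T₂) = 3030 kPa.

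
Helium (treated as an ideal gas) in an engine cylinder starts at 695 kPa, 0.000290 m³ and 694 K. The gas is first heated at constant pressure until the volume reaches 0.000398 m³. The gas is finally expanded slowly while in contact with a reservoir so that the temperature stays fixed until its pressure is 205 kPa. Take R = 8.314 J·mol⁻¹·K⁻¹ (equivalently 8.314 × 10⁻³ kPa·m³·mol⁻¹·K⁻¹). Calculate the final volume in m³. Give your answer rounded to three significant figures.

P constant ⇒ V ∝ T: P₂ = P₁; T₂ = T₁·(V₂/V₁) = 952.5 K.
Isothermal, so P V is constant: T₃ = T₂; V₃ = V₂·(P₂/P₃) = 0.001349 m³.

V₃ ≈ 0.00135 m³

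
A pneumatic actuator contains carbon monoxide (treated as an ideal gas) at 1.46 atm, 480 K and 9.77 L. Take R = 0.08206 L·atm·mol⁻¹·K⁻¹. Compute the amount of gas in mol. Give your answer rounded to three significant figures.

PV = nRT ⇒ n = PV/(RT) = (1.46 × 9.77) / (0.08206 × 480)

n ≈ 0.362 mol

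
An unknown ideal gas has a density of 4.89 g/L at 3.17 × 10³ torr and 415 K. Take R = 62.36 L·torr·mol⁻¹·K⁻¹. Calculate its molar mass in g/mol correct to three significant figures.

M ≈ 39.9 g/mol

ρ = PM/(RT) ⇒ M = ρRT/P = (4.89 × 62.36 × 415.0) / 3.17e+03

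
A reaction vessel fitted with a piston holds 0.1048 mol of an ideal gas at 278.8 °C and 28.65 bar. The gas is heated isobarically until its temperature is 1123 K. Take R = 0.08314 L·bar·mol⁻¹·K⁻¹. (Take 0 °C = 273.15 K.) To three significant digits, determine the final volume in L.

V₂ ≈ 0.342 L

Convert: T₁ = 552.0 K.
From PV = nRT: V₁ = nRT₁/P₁ = 0.1679 L.
Isobaric, so V/T is constant: P₂ = P₁; V₂ = V₁·(T₂/T₁) = 0.3415 L.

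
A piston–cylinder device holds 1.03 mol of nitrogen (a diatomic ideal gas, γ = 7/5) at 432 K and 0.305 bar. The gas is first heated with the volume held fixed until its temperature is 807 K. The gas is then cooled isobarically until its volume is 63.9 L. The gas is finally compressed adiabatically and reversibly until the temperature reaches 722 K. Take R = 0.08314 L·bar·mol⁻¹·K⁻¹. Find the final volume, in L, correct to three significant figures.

V₄ ≈ 17.0 L

From PV = nRT: V₁ = nRT₁/P₁ = 121.3 L.
Isochoric, so P/T is constant: V₂ = V₁; P₂ = P₁·(T₂/T₁) = 0.5698 bar.
P constant ⇒ V ∝ T: P₃ = P₂; T₃ = T₂·(V₃/V₂) = 425.2 K.
Reversible adiabatic, γ = 7/5: P₄ = P₃·(T₄/T₃)^(γ/(γ−1)) = 3.636 bar; V₄ = V₃·(T₃/T₄)^(1/(γ−1)) = 17.00 L.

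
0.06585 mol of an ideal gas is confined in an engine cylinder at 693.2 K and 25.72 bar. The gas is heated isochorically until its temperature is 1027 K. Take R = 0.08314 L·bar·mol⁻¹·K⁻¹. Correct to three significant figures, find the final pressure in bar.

P₂ ≈ 38.1 bar

From PV = nRT: V₁ = nRT₁/P₁ = 0.1476 L.
Isochoric, so P/T is constant: V₂ = V₁; P₂ = P₁·(T₂/T₁) = 38.11 bar.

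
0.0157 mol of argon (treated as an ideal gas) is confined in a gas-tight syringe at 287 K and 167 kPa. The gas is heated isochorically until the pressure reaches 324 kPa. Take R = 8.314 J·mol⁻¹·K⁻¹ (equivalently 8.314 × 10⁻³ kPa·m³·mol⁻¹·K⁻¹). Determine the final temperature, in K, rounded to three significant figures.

T₂ ≈ 557 K

From PV = nRT: V₁ = nRT₁/P₁ = 0.0002243 m³.
V constant ⇒ P ∝ T: V₂ = V₁; T₂ = T₁·(P₂/P₁) = 556.8 K.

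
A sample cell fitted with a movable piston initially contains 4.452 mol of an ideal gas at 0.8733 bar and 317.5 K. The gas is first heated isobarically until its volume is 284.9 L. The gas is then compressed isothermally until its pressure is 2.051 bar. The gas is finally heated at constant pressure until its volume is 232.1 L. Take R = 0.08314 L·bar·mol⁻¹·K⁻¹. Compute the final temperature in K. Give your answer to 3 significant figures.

From PV = nRT: V₁ = nRT₁/P₁ = 134.6 L.
Isobaric, so V/T is constant: P₂ = P₁; T₂ = T₁·(V₂/V₁) = 672.2 K.
Isothermal, so P V is constant: T₃ = T₂; V₃ = V₂·(P₂/P₃) = 121.3 L.
Isobaric, so V/T is constant: P₄ = P₃; T₄ = T₃·(V₄/V₃) = 1286 K.

T₄ ≈ 1.29e+03 K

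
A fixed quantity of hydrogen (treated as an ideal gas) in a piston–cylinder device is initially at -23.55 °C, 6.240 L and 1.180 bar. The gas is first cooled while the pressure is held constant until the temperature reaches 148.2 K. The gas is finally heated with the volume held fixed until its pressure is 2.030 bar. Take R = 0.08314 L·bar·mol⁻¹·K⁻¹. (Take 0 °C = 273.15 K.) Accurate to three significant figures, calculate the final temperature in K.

T₃ ≈ 255 K

Convert: T₁ = 249.6 K.
Isobaric, so V/T is constant: P₂ = P₁; V₂ = V₁·(T₂/T₁) = 3.705 L.
Isochoric, so P/T is constant: V₃ = V₂; T₃ = T₂·(P₃/P₂) = 255.0 K.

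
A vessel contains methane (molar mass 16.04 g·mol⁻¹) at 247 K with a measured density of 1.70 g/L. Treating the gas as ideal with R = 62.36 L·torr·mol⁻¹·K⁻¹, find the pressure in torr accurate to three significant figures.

P ≈ 1.63e+03 torr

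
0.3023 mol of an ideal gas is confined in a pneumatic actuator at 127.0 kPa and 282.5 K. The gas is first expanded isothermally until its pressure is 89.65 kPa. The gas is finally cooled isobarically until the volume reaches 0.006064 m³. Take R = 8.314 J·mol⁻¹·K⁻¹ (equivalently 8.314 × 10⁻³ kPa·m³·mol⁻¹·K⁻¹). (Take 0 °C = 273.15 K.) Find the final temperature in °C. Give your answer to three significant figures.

T₃ ≈ -56.8 °C

From PV = nRT: V₁ = nRT₁/P₁ = 0.005591 m³.
T constant ⇒ Boyle's law P V = const: T₂ = T₁; V₂ = V₁·(P₁/P₂) = 0.007920 m³.
P constant ⇒ V ∝ T: P₃ = P₂; T₃ = T₂·(V₃/V₂) = 216.3 K.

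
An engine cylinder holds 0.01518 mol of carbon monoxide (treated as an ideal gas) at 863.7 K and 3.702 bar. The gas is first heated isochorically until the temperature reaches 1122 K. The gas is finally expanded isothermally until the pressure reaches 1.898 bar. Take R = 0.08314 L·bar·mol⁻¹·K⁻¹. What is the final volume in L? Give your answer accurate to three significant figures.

From PV = nRT: V₁ = nRT₁/P₁ = 0.2944 L.
V constant ⇒ P ∝ T: V₂ = V₁; P₂ = P₁·(T₂/T₁) = 4.809 bar.
T constant ⇒ Boyle's law P V = const: T₃ = T₂; V₃ = V₂·(P₂/P₃) = 0.7461 L.

V₃ ≈ 0.746 L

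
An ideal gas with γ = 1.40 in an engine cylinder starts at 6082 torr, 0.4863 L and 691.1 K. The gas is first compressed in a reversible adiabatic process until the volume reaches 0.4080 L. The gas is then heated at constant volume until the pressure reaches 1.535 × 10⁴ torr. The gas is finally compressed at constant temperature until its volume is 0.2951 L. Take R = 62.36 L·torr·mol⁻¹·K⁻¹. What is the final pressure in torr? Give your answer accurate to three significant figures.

P₄ ≈ 2.12e+04 torr

Adiabatic (γ = 1.40), T V^(γ−1) and P V^γ constant: T₂ = T₁·(V₁/V₂)^(γ−1) = 741.4 K; P₂ = P₁·(V₁/V₂)^γ = 7777 torr.
Isochoric, so P/T is constant: V₃ = V₂; T₃ = T₂·(P₃/P₂) = 1463 K.
T constant ⇒ Boyle's law P V = const: T₄ = T₃; P₄ = P₃·(V₃/V₄) = 2.122e+04 torr.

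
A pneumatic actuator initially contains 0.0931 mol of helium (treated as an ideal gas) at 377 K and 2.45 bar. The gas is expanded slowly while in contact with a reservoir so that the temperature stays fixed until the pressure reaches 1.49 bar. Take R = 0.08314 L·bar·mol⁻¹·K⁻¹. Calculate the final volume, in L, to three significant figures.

V₂ ≈ 1.96 L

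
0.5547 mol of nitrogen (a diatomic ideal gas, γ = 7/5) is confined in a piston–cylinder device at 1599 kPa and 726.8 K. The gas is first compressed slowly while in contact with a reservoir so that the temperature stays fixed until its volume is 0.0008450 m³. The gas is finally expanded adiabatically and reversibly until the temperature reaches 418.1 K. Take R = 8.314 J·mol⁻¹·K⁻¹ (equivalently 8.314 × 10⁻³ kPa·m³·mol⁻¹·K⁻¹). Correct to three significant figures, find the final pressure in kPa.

From PV = nRT: V₁ = nRT₁/P₁ = 0.002096 m³.
T constant ⇒ Boyle's law P V = const: T₂ = T₁; P₂ = P₁·(V₁/V₂) = 3967 kPa.
Reversible adiabatic, γ = 7/5: P₃ = P₂·(T₃/T₂)^(γ/(γ−1)) = 572.7 kPa; V₃ = V₂·(T₂/T₃)^(1/(γ−1)) = 0.003367 m³.

P₃ ≈ 573 kPa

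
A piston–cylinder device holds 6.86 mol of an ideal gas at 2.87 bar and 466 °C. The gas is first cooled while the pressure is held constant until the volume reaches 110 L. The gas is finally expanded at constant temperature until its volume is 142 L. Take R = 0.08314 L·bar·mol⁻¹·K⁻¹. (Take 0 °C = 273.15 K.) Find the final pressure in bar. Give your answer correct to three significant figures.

P₃ ≈ 2.22 bar

Convert: T₁ = 739.1 K.
From PV = nRT: V₁ = nRT₁/P₁ = 146.9 L.
P constant ⇒ V ∝ T: P₂ = P₁; T₂ = T₁·(V₂/V₁) = 553.5 K.
Isothermal, so P V is constant: T₃ = T₂; P₃ = P₂·(V₂/V₃) = 2.223 bar.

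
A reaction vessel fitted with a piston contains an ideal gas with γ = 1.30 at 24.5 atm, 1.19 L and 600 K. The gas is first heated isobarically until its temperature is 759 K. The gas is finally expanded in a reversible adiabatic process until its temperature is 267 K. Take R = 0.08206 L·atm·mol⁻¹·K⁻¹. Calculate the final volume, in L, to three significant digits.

V₃ ≈ 49.0 L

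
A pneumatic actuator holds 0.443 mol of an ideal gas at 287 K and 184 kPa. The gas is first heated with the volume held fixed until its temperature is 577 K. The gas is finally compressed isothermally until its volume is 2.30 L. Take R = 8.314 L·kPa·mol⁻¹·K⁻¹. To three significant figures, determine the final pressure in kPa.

From PV = nRT: V₁ = nRT₁/P₁ = 5.745 L.
Isochoric, so P/T is constant: V₂ = V₁; P₂ = P₁·(T₂/T₁) = 369.9 kPa.
Isothermal, so P V is constant: T₃ = T₂; P₃ = P₂·(V₂/V₃) = 924.0 kPa.

P₃ ≈ 924 kPa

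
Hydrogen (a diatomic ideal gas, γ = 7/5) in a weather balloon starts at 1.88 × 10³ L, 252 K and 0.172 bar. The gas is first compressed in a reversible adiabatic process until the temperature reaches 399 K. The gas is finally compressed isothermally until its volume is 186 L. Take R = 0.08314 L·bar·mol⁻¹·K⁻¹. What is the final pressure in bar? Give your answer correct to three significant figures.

Reversible adiabatic, γ = 7/5: P₂ = P₁·(T₂/T₁)^(γ/(γ−1)) = 0.8591 bar; V₂ = V₁·(T₁/T₂)^(1/(γ−1)) = 596.0 L.
Isothermal, so P V is constant: T₃ = T₂; P₃ = P₂·(V₂/V₃) = 2.753 bar.

P₃ ≈ 2.75 bar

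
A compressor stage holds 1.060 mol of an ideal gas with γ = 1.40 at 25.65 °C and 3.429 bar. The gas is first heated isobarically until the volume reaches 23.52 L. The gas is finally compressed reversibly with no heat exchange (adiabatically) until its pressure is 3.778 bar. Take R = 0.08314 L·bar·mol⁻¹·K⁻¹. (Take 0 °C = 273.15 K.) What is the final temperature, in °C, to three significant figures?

T₃ ≈ 668 °C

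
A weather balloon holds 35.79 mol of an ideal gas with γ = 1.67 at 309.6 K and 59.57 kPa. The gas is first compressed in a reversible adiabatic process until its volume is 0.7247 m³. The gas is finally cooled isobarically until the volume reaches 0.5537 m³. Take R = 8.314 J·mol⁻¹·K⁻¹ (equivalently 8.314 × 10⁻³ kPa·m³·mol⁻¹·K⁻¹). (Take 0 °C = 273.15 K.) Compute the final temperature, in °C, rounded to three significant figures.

From PV = nRT: V₁ = nRT₁/P₁ = 1.546 m³.
Adiabatic (γ = 1.67), T V^(γ−1) and P V^γ constant: T₂ = T₁·(V₁/V₂)^(γ−1) = 514.5 K; P₂ = P₁·(V₁/V₂)^γ = 211.2 kPa.
Isobaric, so V/T is constant: P₃ = P₂; T₃ = T₂·(V₃/V₂) = 393.1 K.

T₃ ≈ 120 °C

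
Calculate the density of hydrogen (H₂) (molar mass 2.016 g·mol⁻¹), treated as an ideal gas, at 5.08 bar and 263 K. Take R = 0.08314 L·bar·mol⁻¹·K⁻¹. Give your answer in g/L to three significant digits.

ρ ≈ 0.468 g/L

ρ = PM/(RT) = (5.08 × 2.016) / (0.08314 × 263.0)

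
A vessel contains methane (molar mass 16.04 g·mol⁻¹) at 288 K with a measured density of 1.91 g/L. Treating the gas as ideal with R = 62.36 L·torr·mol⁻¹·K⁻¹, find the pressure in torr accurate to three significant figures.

ρ = PM/(RT) ⇒ P = ρRT/M = (1.91 × 62.36 × 288.0) / 16.04

P ≈ 2.14e+03 torr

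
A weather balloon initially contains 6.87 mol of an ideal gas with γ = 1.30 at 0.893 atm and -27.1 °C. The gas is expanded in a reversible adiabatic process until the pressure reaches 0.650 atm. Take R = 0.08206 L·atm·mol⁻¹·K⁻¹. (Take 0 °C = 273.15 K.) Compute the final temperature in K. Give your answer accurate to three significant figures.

Convert: T₁ = 246.0 K.
From PV = nRT: V₁ = nRT₁/P₁ = 155.3 L.
Reversible adiabatic, γ = 1.30: T₂ = T₁·(P₂/P₁)^((γ−1)/γ) = 228.7 K; V₂ = V₁·(P₁/P₂)^(1/γ) = 198.3 L.

T₂ ≈ 229 K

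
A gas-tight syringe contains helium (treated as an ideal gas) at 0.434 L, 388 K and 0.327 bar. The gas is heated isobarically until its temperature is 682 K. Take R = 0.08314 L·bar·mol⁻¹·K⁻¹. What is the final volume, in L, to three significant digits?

V₂ ≈ 0.763 L

Isobaric, so V/T is constant: P₂ = P₁; V₂ = V₁·(T₂/T₁) = 0.7629 L.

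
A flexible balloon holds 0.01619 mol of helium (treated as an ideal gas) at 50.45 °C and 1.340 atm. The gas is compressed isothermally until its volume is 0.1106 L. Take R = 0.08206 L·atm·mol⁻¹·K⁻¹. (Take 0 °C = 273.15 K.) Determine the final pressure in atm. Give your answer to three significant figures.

P₂ ≈ 3.89 atm

Convert: T₁ = 323.6 K.
From PV = nRT: V₁ = nRT₁/P₁ = 0.3208 L.
T constant ⇒ Boyle's law P V = const: T₂ = T₁; P₂ = P₁·(V₁/V₂) = 3.887 atm.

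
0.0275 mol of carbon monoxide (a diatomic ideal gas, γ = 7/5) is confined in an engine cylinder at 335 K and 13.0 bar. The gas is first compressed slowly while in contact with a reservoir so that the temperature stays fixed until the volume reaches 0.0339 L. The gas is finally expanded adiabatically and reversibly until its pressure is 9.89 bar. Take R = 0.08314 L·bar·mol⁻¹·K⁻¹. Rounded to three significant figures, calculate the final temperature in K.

T₃ ≈ 265 K

From PV = nRT: V₁ = nRT₁/P₁ = 0.05892 L.
Isothermal, so P V is constant: T₂ = T₁; P₂ = P₁·(V₁/V₂) = 22.59 bar.
Reversible adiabatic, γ = 7/5: T₃ = T₂·(P₃/P₂)^((γ−1)/γ) = 264.6 K; V₃ = V₂·(P₂/P₃)^(1/γ) = 0.06116 L.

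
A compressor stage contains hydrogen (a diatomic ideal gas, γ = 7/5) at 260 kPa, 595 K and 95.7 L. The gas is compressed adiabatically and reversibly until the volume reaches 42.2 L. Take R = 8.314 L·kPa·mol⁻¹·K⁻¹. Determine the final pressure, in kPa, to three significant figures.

P₂ ≈ 818 kPa

Reversible adiabatic, γ = 7/5: T₂ = T₁·(V₁/V₂)^(γ−1) = 825.6 K; P₂ = P₁·(V₁/V₂)^γ = 818.1 kPa.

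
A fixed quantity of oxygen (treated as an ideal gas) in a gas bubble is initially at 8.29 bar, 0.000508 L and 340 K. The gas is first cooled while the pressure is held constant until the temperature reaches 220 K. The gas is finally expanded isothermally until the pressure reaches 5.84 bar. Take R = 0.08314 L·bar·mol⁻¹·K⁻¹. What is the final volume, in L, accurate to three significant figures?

V₃ ≈ 0.000467 L

P constant ⇒ V ∝ T: P₂ = P₁; V₂ = V₁·(T₂/T₁) = 0.0003287 L.
T constant ⇒ Boyle's law P V = const: T₃ = T₂; V₃ = V₂·(P₂/P₃) = 0.0004666 L.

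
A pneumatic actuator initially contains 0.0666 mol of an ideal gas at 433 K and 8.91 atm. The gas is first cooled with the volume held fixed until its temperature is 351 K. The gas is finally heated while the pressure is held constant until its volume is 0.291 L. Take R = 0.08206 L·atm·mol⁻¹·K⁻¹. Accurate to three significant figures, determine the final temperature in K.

From PV = nRT: V₁ = nRT₁/P₁ = 0.2656 L.
V constant ⇒ P ∝ T: V₂ = V₁; P₂ = P₁·(T₂/T₁) = 7.223 atm.
Isobaric, so V/T is constant: P₃ = P₂; T₃ = T₂·(V₃/V₂) = 384.6 K.

T₃ ≈ 385 K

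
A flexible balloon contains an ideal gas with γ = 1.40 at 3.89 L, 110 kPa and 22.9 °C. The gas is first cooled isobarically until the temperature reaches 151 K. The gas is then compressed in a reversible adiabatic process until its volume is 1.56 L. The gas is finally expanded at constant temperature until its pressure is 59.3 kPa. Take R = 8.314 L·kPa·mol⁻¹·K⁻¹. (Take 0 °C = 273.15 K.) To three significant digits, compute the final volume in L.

Convert: T₁ = 296.0 K.
P constant ⇒ V ∝ T: P₂ = P₁; V₂ = V₁·(T₂/T₁) = 1.984 L.
Adiabatic (γ = 1.40), T V^(γ−1) and P V^γ constant: T₃ = T₂·(V₂/V₃)^(γ−1) = 166.2 K; P₃ = P₂·(V₂/V₃)^γ = 154.0 kPa.
T constant ⇒ Boyle's law P V = const: T₄ = T₃; V₄ = V₃·(P₃/P₄) = 4.052 L.

V₄ ≈ 4.05 L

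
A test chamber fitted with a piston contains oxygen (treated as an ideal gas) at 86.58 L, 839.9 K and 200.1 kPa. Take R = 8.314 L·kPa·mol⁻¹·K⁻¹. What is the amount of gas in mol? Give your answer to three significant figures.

PV = nRT ⇒ n = PV/(RT) = (200.1 × 86.58) / (8.314 × 839.9)

n ≈ 2.48 mol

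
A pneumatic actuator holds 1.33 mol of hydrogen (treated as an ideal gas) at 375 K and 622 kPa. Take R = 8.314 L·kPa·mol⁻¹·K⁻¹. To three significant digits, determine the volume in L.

PV = nRT ⇒ V = nRT/P = (1.33 × 8.314 × 375) / 622

V ≈ 6.67 L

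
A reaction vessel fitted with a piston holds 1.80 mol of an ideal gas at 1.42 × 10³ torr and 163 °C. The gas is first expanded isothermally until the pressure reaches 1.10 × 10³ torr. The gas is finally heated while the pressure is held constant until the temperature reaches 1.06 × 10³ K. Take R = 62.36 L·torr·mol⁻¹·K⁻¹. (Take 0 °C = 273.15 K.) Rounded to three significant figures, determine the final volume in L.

V₃ ≈ 108 L

Convert: T₁ = 436.1 K.
From PV = nRT: V₁ = nRT₁/P₁ = 34.48 L.
Isothermal, so P V is constant: T₂ = T₁; V₂ = V₁·(P₁/P₂) = 44.51 L.
Isobaric, so V/T is constant: P₃ = P₂; V₃ = V₂·(T₃/T₂) = 108.2 L.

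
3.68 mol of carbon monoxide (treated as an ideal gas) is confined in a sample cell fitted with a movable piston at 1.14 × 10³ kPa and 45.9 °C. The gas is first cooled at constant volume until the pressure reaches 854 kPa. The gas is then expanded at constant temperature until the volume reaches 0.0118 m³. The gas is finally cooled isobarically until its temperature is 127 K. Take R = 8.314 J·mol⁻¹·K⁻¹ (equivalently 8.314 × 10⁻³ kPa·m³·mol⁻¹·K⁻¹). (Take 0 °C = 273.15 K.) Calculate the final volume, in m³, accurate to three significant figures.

V₄ ≈ 0.00627 m³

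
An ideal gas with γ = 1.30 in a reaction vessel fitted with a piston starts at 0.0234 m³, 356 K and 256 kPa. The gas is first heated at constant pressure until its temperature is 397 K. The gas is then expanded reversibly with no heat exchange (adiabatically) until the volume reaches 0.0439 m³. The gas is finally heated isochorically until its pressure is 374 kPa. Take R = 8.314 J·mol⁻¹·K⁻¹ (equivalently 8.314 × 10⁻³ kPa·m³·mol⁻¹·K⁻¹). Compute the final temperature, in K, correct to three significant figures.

T₄ ≈ 976 K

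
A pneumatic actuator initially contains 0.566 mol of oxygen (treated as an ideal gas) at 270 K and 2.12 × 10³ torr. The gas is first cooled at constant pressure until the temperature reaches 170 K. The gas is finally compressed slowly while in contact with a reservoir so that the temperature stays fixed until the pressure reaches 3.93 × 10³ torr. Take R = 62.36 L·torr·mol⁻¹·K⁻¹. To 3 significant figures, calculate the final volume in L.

V₃ ≈ 1.53 L

From PV = nRT: V₁ = nRT₁/P₁ = 4.495 L.
P constant ⇒ V ∝ T: P₂ = P₁; V₂ = V₁·(T₂/T₁) = 2.830 L.
Isothermal, so P V is constant: T₃ = T₂; V₃ = V₂·(P₂/P₃) = 1.527 L.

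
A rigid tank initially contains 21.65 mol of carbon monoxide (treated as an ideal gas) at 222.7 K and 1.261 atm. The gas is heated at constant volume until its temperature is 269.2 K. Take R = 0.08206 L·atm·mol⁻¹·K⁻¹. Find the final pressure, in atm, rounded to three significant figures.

From PV = nRT: V₁ = nRT₁/P₁ = 313.8 L.
V constant ⇒ P ∝ T: V₂ = V₁; P₂ = P₁·(T₂/T₁) = 1.524 atm.

P₂ ≈ 1.52 atm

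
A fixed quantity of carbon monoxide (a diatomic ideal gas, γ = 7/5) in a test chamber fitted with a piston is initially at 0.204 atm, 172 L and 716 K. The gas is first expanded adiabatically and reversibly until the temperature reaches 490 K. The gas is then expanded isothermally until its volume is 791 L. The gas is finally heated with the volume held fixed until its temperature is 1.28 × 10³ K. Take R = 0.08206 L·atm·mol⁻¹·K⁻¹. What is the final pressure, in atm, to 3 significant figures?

Reversible adiabatic, γ = 7/5: P₂ = P₁·(T₂/T₁)^(γ/(γ−1)) = 0.05409 atm; V₂ = V₁·(T₁/T₂)^(1/(γ−1)) = 443.9 L.
T constant ⇒ Boyle's law P V = const: T₃ = T₂; P₃ = P₂·(V₂/V₃) = 0.03036 atm.
V constant ⇒ P ∝ T: V₄ = V₃; P₄ = P₃·(T₄/T₃) = 0.07930 atm.

P₄ ≈ 0.0793 atm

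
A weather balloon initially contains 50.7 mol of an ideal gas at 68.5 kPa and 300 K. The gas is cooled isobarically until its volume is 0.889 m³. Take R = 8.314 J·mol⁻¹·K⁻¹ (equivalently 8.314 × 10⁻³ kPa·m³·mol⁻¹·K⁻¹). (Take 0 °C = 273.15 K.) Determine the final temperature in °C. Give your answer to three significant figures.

From PV = nRT: V₁ = nRT₁/P₁ = 1.846 m³.
Isobaric, so V/T is constant: P₂ = P₁; T₂ = T₁·(V₂/V₁) = 144.5 K.

T₂ ≈ -129 °C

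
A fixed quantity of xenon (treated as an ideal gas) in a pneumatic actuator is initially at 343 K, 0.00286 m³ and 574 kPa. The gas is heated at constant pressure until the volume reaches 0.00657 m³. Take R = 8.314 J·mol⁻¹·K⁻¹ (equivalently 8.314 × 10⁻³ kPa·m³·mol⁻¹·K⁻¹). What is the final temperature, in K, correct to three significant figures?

P constant ⇒ V ∝ T: P₂ = P₁; T₂ = T₁·(V₂/V₁) = 787.9 K.

T₂ ≈ 788 K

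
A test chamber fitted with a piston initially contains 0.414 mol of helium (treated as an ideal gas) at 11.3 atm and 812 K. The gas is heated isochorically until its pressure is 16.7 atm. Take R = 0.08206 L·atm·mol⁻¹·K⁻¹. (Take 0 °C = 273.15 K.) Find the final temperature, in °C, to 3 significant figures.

T₂ ≈ 927 °C

From PV = nRT: V₁ = nRT₁/P₁ = 2.441 L.
Isochoric, so P/T is constant: V₂ = V₁; T₂ = T₁·(P₂/P₁) = 1200 K.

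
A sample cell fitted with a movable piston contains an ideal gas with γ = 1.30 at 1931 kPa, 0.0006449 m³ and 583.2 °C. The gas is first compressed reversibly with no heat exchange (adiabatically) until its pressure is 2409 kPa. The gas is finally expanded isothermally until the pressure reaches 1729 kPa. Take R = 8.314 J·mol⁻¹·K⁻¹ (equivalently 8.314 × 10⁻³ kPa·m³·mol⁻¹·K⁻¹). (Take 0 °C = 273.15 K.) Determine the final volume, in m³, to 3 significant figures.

Convert: T₁ = 856.4 K.
Reversible adiabatic, γ = 1.30: T₂ = T₁·(P₂/P₁)^((γ−1)/γ) = 901.2 K; V₂ = V₁·(P₁/P₂)^(1/γ) = 0.0005440 m³.
T constant ⇒ Boyle's law P V = const: T₃ = T₂; V₃ = V₂·(P₂/P₃) = 0.0007580 m³.

V₃ ≈ 0.000758 m³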